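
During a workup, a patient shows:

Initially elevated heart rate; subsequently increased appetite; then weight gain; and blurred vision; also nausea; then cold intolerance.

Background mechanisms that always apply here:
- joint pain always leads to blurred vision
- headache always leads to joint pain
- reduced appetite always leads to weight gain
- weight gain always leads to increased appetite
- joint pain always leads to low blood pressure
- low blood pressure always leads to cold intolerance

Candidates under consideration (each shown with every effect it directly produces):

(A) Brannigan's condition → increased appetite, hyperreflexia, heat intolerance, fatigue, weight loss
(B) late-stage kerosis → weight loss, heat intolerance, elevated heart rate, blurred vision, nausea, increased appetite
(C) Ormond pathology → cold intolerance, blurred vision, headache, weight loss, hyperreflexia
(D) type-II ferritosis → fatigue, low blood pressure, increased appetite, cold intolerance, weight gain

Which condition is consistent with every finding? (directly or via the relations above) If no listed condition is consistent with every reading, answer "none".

Testing each hypothesis:
(A) Brannigan's condition — elevated heart rate ✗; increased appetite ✓; weight gain ✗; blurred vision ✗; nausea ✗; cold intolerance ✗
(B) late-stage kerosis — fails on weight gain, cold intolerance (predicts weight loss, not weight gain; predicts heat intolerance, not cold intolerance)
(C) Ormond pathology — fails on elevated heart rate, increased appetite, weight gain, nausea (predicts weight loss, not weight gain)
(D) type-II ferritosis — does not account for elevated heart rate, blurred vision, nausea
None of the listed candidates fits everything.

none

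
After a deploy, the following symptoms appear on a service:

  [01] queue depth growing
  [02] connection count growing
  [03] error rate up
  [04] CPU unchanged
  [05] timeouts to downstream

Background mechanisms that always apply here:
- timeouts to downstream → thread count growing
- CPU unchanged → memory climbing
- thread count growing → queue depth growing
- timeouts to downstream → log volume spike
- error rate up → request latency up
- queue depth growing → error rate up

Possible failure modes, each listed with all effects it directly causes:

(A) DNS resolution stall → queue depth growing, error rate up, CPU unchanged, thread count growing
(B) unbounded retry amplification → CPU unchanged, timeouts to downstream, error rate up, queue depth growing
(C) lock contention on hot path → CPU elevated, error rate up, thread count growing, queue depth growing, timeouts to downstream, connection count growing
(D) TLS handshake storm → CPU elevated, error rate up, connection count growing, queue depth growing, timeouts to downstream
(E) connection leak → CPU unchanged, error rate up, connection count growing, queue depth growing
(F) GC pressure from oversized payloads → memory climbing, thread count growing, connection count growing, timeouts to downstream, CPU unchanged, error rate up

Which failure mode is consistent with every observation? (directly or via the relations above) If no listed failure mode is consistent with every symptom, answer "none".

Per-candidate check:
(A) DNS resolution stall — queue depth growing match; connection count growing miss; error rate up match; CPU unchanged match; timeouts to downstream miss
(B) unbounded retry amplification — queue depth growing match; connection count growing miss; error rate up match; CPU unchanged match; timeouts to downstream match
(C) lock contention on hot path — queue depth growing match; connection count growing match; error rate up match; CPU unchanged miss; timeouts to downstream match
(D) TLS handshake storm — queue depth growing match; connection count growing match; error rate up match; CPU unchanged miss; timeouts to downstream match
(E) connection leak — queue depth growing match; connection count growing match; error rate up match; CPU unchanged match; timeouts to downstream miss
(F) GC pressure from oversized payloads — accounts for every observation (queue depth growing through thread count growing → queue depth growing)
(F) is the only candidate with no mismatches.

F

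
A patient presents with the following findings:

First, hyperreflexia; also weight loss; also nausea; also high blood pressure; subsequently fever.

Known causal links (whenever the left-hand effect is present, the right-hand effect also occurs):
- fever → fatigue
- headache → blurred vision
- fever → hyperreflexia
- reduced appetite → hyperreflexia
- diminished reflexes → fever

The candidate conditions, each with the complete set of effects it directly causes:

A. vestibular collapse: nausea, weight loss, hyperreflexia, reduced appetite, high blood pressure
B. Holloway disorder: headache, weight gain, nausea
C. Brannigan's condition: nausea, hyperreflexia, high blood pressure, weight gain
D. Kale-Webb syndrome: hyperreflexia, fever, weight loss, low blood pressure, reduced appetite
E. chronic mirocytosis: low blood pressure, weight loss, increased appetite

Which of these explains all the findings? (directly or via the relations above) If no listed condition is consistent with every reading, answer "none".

Per-candidate check:
(A) vestibular collapse — does not account for fever
(B) Holloway disorder — hyperreflexia -; weight loss -; nausea +; high blood pressure -; fever -
(C) Brannigan's condition — hyperreflexia +; weight loss -; nausea +; high blood pressure +; fever -
(D) Kale-Webb syndrome — fails on nausea, high blood pressure (predicts low blood pressure, not high blood pressure)
(E) chronic mirocytosis — fails on hyperreflexia, nausea, high blood pressure, fever (predicts low blood pressure, not high blood pressure)
No candidate is consistent with all observations.

none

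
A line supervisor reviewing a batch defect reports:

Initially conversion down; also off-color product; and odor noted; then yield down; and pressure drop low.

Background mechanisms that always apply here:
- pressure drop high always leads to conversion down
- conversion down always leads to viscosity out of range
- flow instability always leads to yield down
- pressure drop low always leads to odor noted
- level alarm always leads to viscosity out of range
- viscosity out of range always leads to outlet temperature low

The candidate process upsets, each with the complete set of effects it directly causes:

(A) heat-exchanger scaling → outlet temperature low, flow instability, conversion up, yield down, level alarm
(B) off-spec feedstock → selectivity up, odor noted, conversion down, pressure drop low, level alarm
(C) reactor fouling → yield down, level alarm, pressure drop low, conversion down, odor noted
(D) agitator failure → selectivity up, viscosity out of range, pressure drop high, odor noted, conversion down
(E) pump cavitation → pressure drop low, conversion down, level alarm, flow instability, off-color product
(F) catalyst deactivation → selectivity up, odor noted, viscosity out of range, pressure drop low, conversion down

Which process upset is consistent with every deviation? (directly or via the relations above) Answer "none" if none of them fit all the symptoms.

Per-candidate check:
(A) heat-exchanger scaling — fails on conversion down, off-color product, odor noted, pressure drop low (predicts conversion up, not conversion down)
(B) off-spec feedstock — conversion down match; off-color product miss; odor noted match; yield down miss; pressure drop low match
(C) reactor fouling — does not account for off-color product
(D) agitator failure — fails on off-color product, yield down, pressure drop low (predicts pressure drop high, not pressure drop low)
(E) pump cavitation — accounts for every observation (odor noted by pressure drop low → odor noted)
(F) catalyst deactivation — does not account for off-color product, yield down
(E) alone accounts for all the evidence.

E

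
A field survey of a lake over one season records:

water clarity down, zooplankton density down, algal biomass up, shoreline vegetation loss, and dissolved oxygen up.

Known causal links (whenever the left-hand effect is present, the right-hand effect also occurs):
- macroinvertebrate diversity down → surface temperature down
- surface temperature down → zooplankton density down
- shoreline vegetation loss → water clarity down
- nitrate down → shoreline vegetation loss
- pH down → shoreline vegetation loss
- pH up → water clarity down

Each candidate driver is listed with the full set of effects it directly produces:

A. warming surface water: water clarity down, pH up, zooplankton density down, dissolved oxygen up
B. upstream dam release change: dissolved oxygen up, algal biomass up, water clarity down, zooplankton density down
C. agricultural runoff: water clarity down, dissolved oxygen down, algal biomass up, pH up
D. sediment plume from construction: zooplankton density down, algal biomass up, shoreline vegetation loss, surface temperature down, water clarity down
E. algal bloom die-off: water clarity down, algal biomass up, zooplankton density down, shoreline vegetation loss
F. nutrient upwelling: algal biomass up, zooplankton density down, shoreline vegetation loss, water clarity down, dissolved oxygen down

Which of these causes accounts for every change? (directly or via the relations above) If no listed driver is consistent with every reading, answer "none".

none

For each candidate, compare predicted effects to what was observed:
(A) warming surface water — water clarity down +; zooplankton density down +; algal biomass up -; shoreline vegetation loss -; dissolved oxygen up +
(B) upstream dam release change — water clarity down +; zooplankton density down +; algal biomass up +; shoreline vegetation loss -; dissolved oxygen up +
(C) agricultural runoff — fails on zooplankton density down, shoreline vegetation loss, dissolved oxygen up (predicts dissolved oxygen down, not dissolved oxygen up)
(D) sediment plume from construction — water clarity down +; zooplankton density down +; algal biomass up +; shoreline vegetation loss +; dissolved oxygen up -
(E) algal bloom die-off — does not account for dissolved oxygen up
(F) nutrient upwelling — water clarity down +; zooplankton density down +; algal biomass up +; shoreline vegetation loss +; dissolved oxygen up -
No candidate is consistent with all observations.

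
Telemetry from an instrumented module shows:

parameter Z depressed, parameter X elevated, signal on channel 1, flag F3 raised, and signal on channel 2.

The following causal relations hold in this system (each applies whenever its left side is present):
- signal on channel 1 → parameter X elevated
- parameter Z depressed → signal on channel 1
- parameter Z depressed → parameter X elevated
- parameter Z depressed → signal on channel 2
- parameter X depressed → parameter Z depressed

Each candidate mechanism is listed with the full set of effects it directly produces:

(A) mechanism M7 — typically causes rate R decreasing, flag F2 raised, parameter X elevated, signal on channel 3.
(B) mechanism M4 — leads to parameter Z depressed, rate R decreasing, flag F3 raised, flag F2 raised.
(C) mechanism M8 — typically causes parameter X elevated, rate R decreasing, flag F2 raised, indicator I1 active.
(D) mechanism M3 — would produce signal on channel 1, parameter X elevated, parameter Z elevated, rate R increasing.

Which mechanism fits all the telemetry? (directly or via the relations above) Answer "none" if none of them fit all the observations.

Checking each candidate against the observations:
(A) mechanism M7 — parameter Z depressed -; parameter X elevated +; signal on channel 1 -; flag F3 raised -; signal on channel 2 -
(B) mechanism M4 — accounts for every observation (parameter X elevated via parameter Z depressed → parameter X elevated)
(C) mechanism M8 — parameter Z depressed -; parameter X elevated +; signal on channel 1 -; flag F3 raised -; signal on channel 2 -
(D) mechanism M3 — parameter Z depressed -; parameter X elevated +; signal on channel 1 +; flag F3 raised -; signal on channel 2 -
(B) is the only candidate with no mismatches.

B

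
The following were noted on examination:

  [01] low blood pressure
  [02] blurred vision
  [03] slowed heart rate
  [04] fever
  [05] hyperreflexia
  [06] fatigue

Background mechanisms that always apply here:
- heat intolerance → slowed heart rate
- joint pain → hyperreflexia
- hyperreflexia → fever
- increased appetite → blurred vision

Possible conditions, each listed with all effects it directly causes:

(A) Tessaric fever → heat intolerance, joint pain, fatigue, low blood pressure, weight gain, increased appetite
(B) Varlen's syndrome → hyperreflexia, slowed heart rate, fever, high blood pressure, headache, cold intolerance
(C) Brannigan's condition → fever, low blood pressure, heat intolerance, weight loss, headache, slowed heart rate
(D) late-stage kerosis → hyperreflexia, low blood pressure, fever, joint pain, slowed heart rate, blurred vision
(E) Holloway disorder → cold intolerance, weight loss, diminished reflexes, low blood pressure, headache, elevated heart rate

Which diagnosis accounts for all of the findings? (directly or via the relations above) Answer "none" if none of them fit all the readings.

A

Checking each candidate against the observations:
(A) Tessaric fever — low blood pressure yes; blurred vision yes (by increased appetite → blurred vision); slowed heart rate yes (by heat intolerance → slowed heart rate); fever yes (by joint pain → hyperreflexia → fever); hyperreflexia yes (by joint pain → hyperreflexia); fatigue yes
(B) Varlen's syndrome — low blood pressure NO; blurred vision NO; slowed heart rate yes; fever yes; hyperreflexia yes; fatigue NO
(C) Brannigan's condition — low blood pressure yes; blurred vision NO; slowed heart rate yes; fever yes; hyperreflexia NO; fatigue NO
(D) late-stage kerosis — does not account for fatigue
(E) Holloway disorder — fails on blurred vision, slowed heart rate, fever, hyperreflexia, fatigue (predicts elevated heart rate, not slowed heart rate; predicts diminished reflexes, not hyperreflexia)
(A) is the only candidate with no mismatches.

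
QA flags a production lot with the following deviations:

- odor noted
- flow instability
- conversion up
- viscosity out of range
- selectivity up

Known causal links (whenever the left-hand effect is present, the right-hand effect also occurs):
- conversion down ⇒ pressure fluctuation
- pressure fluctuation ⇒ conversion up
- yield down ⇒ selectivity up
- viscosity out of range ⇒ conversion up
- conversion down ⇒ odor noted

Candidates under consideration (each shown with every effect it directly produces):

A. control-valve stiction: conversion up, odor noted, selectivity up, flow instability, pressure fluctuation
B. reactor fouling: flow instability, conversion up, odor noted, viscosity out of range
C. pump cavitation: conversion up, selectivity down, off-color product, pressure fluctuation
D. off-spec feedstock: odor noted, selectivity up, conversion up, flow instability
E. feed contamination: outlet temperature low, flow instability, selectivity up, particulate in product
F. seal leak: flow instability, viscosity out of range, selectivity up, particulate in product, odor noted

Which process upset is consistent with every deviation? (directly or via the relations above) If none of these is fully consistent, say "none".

Per-candidate check:
(A) control-valve stiction — does not account for viscosity out of range
(B) reactor fouling — odor noted ✓; flow instability ✓; conversion up ✓; viscosity out of range ✓; selectivity up ✗
(C) pump cavitation — odor noted ✗; flow instability ✗; conversion up ✓; viscosity out of range ✗; selectivity up ✗
(D) off-spec feedstock — odor noted ✓; flow instability ✓; conversion up ✓; viscosity out of range ✗; selectivity up ✓
(E) feed contamination — does not account for odor noted, conversion up, viscosity out of range
(F) seal leak — odor noted ✓; flow instability ✓; conversion up ✓ (by viscosity out of range → conversion up); viscosity out of range ✓; selectivity up ✓
Only (F) is consistent with every observation.

F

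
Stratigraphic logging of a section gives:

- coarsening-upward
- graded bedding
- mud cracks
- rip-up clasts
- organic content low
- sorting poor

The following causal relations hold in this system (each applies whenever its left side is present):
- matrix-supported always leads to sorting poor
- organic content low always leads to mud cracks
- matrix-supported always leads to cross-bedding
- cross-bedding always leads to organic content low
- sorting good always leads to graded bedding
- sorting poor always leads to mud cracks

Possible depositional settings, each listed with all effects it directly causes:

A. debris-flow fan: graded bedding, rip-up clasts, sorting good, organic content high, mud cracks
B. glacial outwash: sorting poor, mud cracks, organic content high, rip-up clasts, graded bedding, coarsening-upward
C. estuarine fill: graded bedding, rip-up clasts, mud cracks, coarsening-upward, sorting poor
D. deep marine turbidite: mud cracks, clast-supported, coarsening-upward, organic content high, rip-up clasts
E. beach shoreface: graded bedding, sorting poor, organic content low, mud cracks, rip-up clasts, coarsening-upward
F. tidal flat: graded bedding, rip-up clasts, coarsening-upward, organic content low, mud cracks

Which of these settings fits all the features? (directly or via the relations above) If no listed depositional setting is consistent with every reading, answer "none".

E

Checking each candidate against the observations:
(A) debris-flow fan — coarsening-upward ✗; graded bedding ✓; mud cracks ✓; rip-up clasts ✓; organic content low ✗; sorting poor ✗
(B) glacial outwash — coarsening-upward ✓; graded bedding ✓; mud cracks ✓; rip-up clasts ✓; organic content low ✗; sorting poor ✓
(C) estuarine fill — does not account for organic content low
(D) deep marine turbidite — coarsening-upward ✓; graded bedding ✗; mud cracks ✓; rip-up clasts ✓; organic content low ✗; sorting poor ✗
(E) beach shoreface — coarsening-upward ✓; graded bedding ✓; mud cracks ✓; rip-up clasts ✓; organic content low ✓; sorting poor ✓
(F) tidal flat — does not account for sorting poor
(E) is the only candidate with no mismatches.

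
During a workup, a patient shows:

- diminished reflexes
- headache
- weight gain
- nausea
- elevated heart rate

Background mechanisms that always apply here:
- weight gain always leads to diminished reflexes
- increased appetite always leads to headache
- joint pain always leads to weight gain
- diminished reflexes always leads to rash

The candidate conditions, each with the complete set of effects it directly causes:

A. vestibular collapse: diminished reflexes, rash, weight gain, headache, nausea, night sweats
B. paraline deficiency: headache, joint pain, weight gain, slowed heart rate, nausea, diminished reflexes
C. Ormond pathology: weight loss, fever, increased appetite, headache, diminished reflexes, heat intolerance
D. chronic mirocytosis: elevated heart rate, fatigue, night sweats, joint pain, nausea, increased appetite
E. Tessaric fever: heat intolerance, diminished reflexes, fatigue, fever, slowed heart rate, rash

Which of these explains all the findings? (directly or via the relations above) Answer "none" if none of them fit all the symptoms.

Checking each candidate against the observations:
(A) vestibular collapse — diminished reflexes match; headache match; weight gain match; nausea match; elevated heart rate miss
(B) paraline deficiency — diminished reflexes match; headache match; weight gain match; nausea match; elevated heart rate miss
(C) Ormond pathology — diminished reflexes match; headache match; weight gain miss; nausea miss; elevated heart rate miss
(D) chronic mirocytosis — diminished reflexes match (through joint pain → weight gain → diminished reflexes); headache match (through increased appetite → headache); weight gain match (through joint pain → weight gain); nausea match; elevated heart rate match
(E) Tessaric fever — fails on headache, weight gain, nausea, elevated heart rate (predicts slowed heart rate, not elevated heart rate)
(D) is the only candidate with no mismatches.

D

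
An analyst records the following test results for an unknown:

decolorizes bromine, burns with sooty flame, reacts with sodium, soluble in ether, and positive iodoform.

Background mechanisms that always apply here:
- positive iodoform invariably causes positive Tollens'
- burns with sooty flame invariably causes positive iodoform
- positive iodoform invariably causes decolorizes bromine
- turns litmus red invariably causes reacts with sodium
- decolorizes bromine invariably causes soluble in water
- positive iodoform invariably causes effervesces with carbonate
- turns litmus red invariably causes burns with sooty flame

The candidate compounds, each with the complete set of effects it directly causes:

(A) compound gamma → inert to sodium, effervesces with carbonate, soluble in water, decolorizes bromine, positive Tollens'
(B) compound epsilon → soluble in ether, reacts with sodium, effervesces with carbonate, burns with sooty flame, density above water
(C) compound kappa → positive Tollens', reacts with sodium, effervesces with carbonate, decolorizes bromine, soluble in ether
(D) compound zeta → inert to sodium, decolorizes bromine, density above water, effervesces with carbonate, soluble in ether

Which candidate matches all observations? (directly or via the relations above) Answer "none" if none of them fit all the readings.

B

For each candidate, compare predicted effects to what was observed:
(A) compound gamma — fails on burns with sooty flame, reacts with sodium, soluble in ether, positive iodoform (predicts inert to sodium, not reacts with sodium)
(B) compound epsilon — decolorizes bromine yes (through burns with sooty flame → positive iodoform → decolorizes bromine); burns with sooty flame yes; reacts with sodium yes; soluble in ether yes; positive iodoform yes (through burns with sooty flame → positive iodoform)
(C) compound kappa — does not account for burns with sooty flame, positive iodoform
(D) compound zeta — decolorizes bromine yes; burns with sooty flame NO; reacts with sodium NO; soluble in ether yes; positive iodoform NO
(B) is the only candidate with no mismatches.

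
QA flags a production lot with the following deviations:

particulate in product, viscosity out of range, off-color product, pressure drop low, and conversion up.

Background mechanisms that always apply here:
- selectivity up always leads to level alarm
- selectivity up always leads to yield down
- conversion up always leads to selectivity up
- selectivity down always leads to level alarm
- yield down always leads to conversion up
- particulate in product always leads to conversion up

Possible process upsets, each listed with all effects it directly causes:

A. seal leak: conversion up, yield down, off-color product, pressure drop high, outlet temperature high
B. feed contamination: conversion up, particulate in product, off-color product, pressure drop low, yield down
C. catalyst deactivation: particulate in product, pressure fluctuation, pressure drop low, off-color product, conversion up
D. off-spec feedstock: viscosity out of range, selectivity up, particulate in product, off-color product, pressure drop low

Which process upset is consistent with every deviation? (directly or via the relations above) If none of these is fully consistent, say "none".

Per-candidate check:
(A) seal leak — particulate in product miss; viscosity out of range miss; off-color product match; pressure drop low miss; conversion up match
(B) feed contamination — particulate in product match; viscosity out of range miss; off-color product match; pressure drop low match; conversion up match
(C) catalyst deactivation — particulate in product match; viscosity out of range miss; off-color product match; pressure drop low match; conversion up match
(D) off-spec feedstock — accounts for every observation (conversion up via particulate in product → conversion up)
(D) alone accounts for all the evidence.

D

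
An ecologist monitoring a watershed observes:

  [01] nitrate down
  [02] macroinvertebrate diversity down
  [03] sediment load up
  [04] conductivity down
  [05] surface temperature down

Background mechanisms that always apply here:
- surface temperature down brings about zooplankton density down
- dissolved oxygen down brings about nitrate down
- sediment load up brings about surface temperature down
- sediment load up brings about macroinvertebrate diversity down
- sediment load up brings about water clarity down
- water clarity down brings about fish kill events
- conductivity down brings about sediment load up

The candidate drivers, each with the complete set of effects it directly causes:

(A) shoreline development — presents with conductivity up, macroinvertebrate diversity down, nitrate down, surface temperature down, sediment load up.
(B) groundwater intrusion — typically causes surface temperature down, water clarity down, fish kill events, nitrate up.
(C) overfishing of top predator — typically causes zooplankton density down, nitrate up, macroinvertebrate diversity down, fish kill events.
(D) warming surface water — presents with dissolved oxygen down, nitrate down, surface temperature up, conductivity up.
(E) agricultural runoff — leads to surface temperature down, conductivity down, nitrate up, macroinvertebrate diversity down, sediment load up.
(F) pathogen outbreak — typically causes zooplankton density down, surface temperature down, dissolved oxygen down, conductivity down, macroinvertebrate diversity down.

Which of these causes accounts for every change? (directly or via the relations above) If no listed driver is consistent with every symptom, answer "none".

Per-candidate check:
(A) shoreline development — nitrate down +; macroinvertebrate diversity down +; sediment load up +; conductivity down -; surface temperature down +
(B) groundwater intrusion — nitrate down -; macroinvertebrate diversity down -; sediment load up -; conductivity down -; surface temperature down +
(C) overfishing of top predator — fails on nitrate down, sediment load up, conductivity down, surface temperature down (predicts nitrate up, not nitrate down)
(D) warming surface water — fails on macroinvertebrate diversity down, sediment load up, conductivity down, surface temperature down (predicts conductivity up, not conductivity down; predicts surface temperature up, not surface temperature down)
(E) agricultural runoff — nitrate down -; macroinvertebrate diversity down +; sediment load up +; conductivity down +; surface temperature down +
(F) pathogen outbreak — nitrate down + (through dissolved oxygen down → nitrate down); macroinvertebrate diversity down +; sediment load up + (through conductivity down → sediment load up); conductivity down +; surface temperature down +
(F) is the only candidate with no mismatches.

F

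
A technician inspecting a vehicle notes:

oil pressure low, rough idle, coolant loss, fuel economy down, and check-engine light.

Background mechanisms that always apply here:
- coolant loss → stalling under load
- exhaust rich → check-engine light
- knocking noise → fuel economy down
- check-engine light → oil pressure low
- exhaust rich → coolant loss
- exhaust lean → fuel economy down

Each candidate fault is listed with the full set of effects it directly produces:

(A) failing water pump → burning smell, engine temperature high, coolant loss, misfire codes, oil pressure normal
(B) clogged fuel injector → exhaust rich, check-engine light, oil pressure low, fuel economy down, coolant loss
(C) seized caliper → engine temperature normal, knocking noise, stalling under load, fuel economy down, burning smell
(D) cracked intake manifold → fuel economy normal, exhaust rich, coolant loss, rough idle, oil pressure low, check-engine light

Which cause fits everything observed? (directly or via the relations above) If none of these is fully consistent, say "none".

Per-candidate check:
(A) failing water pump — oil pressure low NO; rough idle NO; coolant loss yes; fuel economy down NO; check-engine light NO
(B) clogged fuel injector — oil pressure low yes; rough idle NO; coolant loss yes; fuel economy down yes; check-engine light yes
(C) seized caliper — oil pressure low NO; rough idle NO; coolant loss NO; fuel economy down yes; check-engine light NO
(D) cracked intake manifold — oil pressure low yes; rough idle yes; coolant loss yes; fuel economy down NO; check-engine light yes
Every candidate fails on at least one observation.

none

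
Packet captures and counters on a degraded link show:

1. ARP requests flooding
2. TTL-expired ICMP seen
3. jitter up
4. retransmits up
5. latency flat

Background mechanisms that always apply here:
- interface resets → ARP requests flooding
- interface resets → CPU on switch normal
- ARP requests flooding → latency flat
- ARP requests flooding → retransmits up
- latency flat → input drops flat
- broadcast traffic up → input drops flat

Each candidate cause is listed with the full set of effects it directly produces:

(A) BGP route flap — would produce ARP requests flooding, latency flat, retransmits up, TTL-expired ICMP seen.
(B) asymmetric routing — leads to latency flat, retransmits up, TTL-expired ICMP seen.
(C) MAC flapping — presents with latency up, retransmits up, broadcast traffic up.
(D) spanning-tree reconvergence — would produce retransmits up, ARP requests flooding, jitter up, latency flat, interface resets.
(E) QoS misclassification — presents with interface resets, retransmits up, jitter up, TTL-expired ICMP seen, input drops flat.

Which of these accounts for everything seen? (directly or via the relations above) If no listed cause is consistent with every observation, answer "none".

E

Checking each candidate against the observations:
(A) BGP route flap — does not account for jitter up
(B) asymmetric routing — does not account for ARP requests flooding, jitter up
(C) MAC flapping — fails on ARP requests flooding, TTL-expired ICMP seen, jitter up, latency flat (predicts latency up, not latency flat)
(D) spanning-tree reconvergence — ARP requests flooding match; TTL-expired ICMP seen miss; jitter up match; retransmits up match; latency flat match
(E) QoS misclassification — ARP requests flooding match (via interface resets → ARP requests flooding); TTL-expired ICMP seen match; jitter up match; retransmits up match; latency flat match (via interface resets → ARP requests flooding → latency flat)
Only (E) is consistent with every observation.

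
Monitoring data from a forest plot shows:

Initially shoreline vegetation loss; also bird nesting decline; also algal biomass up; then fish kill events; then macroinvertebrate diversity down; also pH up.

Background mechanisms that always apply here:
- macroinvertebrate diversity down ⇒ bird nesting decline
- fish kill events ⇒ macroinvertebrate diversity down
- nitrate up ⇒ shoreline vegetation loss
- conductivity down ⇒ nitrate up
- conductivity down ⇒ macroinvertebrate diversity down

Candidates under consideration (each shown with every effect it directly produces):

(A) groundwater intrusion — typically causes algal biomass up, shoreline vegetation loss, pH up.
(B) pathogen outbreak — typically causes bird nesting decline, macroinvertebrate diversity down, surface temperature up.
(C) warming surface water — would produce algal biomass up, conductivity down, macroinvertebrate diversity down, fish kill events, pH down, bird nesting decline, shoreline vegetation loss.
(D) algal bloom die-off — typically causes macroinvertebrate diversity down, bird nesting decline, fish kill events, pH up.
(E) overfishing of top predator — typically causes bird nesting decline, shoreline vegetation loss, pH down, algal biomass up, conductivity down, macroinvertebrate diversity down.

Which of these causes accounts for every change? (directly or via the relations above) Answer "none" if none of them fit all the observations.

Per-candidate check:
(A) groundwater intrusion — shoreline vegetation loss match; bird nesting decline miss; algal biomass up match; fish kill events miss; macroinvertebrate diversity down miss; pH up match
(B) pathogen outbreak — shoreline vegetation loss miss; bird nesting decline match; algal biomass up miss; fish kill events miss; macroinvertebrate diversity down match; pH up miss
(C) warming surface water — shoreline vegetation loss match; bird nesting decline match; algal biomass up match; fish kill events match; macroinvertebrate diversity down match; pH up miss
(D) algal bloom die-off — does not account for shoreline vegetation loss, algal biomass up
(E) overfishing of top predator — fails on fish kill events, pH up (predicts pH down, not pH up)
No candidate is consistent with all observations.

none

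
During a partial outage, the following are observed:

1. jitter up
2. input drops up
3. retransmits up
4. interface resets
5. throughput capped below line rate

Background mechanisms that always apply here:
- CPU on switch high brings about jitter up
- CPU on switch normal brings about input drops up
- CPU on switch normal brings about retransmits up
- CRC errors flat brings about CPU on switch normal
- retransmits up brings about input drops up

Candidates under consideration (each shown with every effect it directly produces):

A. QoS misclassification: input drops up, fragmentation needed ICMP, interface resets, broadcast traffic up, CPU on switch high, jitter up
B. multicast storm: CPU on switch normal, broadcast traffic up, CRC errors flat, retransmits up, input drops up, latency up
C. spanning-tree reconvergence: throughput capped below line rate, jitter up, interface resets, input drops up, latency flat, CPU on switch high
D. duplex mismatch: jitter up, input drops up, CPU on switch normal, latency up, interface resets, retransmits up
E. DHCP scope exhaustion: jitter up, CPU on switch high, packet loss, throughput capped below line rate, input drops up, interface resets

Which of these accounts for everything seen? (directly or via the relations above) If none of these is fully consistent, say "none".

none

Testing each hypothesis:
(A) QoS misclassification — does not account for retransmits up, throughput capped below line rate
(B) multicast storm — does not account for jitter up, interface resets, throughput capped below line rate
(C) spanning-tree reconvergence — jitter up +; input drops up +; retransmits up -; interface resets +; throughput capped below line rate +
(D) duplex mismatch — jitter up +; input drops up +; retransmits up +; interface resets +; throughput capped below line rate -
(E) DHCP scope exhaustion — jitter up +; input drops up +; retransmits up -; interface resets +; throughput capped below line rate +
None of the listed candidates fits everything.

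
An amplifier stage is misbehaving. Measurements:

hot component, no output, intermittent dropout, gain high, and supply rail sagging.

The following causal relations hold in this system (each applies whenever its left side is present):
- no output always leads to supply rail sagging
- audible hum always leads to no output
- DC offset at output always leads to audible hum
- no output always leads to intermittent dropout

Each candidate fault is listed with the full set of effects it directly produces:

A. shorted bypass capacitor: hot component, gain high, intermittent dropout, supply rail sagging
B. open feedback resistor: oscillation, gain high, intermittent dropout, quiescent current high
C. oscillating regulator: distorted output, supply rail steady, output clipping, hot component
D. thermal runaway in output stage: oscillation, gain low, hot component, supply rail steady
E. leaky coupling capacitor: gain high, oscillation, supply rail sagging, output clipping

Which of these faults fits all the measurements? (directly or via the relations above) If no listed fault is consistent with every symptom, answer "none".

Checking each candidate against the observations:
(A) shorted bypass capacitor — hot component ✓; no output ✗; intermittent dropout ✓; gain high ✓; supply rail sagging ✓
(B) open feedback resistor — hot component ✗; no output ✗; intermittent dropout ✓; gain high ✓; supply rail sagging ✗
(C) oscillating regulator — hot component ✓; no output ✗; intermittent dropout ✗; gain high ✗; supply rail sagging ✗
(D) thermal runaway in output stage — fails on no output, intermittent dropout, gain high, supply rail sagging (predicts gain low, not gain high; predicts supply rail steady, not supply rail sagging)
(E) leaky coupling capacitor — hot component ✗; no output ✗; intermittent dropout ✗; gain high ✓; supply rail sagging ✓
Every candidate fails on at least one observation.

none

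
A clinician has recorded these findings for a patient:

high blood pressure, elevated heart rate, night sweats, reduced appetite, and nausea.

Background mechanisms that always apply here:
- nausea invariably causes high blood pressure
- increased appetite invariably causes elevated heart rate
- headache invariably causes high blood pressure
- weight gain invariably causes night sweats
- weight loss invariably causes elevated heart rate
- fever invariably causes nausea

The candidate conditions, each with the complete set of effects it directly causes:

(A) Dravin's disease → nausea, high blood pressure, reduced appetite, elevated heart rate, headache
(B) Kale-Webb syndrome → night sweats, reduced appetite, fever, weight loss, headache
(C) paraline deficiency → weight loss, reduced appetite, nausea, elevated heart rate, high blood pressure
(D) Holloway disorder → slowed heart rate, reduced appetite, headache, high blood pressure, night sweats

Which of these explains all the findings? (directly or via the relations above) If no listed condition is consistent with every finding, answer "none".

Checking each candidate against the observations:
(A) Dravin's disease — high blood pressure +; elevated heart rate +; night sweats -; reduced appetite +; nausea +
(B) Kale-Webb syndrome — high blood pressure + (through headache → high blood pressure); elevated heart rate + (through weight loss → elevated heart rate); night sweats +; reduced appetite +; nausea + (through fever → nausea)
(C) paraline deficiency — does not account for night sweats
(D) Holloway disorder — fails on elevated heart rate, nausea (predicts slowed heart rate, not elevated heart rate)
(B) is the only candidate with no mismatches.

B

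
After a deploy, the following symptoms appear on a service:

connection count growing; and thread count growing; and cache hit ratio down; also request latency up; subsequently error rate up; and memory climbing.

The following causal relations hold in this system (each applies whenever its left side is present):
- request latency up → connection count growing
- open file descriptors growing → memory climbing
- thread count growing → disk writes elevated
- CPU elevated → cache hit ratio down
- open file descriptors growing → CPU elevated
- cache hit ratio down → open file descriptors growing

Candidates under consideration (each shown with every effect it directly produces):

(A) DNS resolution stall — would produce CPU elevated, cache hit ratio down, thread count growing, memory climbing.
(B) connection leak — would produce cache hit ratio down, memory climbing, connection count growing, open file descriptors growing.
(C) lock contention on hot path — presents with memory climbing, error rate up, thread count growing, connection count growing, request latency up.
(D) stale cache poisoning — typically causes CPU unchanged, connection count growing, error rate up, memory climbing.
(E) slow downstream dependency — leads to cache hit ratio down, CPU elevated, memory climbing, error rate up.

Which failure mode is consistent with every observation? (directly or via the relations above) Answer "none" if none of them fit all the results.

Testing each hypothesis:
(A) DNS resolution stall — connection count growing miss; thread count growing match; cache hit ratio down match; request latency up miss; error rate up miss; memory climbing match
(B) connection leak — does not account for thread count growing, request latency up, error rate up
(C) lock contention on hot path — connection count growing match; thread count growing match; cache hit ratio down miss; request latency up match; error rate up match; memory climbing match
(D) stale cache poisoning — connection count growing match; thread count growing miss; cache hit ratio down miss; request latency up miss; error rate up match; memory climbing match
(E) slow downstream dependency — does not account for connection count growing, thread count growing, request latency up
No candidate is consistent with all observations.

none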